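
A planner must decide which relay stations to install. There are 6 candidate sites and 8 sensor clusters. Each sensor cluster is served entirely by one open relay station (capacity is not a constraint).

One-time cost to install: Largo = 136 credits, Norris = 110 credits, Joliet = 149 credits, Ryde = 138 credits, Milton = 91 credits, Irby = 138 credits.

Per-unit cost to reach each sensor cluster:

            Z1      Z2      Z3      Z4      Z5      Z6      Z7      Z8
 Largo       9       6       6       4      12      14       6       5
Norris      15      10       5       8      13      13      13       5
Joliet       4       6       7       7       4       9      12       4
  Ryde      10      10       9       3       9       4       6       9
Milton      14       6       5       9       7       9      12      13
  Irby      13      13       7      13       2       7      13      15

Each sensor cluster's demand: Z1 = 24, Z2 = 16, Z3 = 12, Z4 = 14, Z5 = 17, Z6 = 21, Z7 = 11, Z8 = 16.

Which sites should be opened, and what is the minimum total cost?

Open Joliet and Ryde; minimum total cost 887.

For any fixed open set, each sensor cluster goes to its cheapest open site; total = fixed + service.
{Joliet, Ryde}: Z1→Joliet 4·24=96, Z2→Joliet 6·16=96, Z3→Joliet 7·12=84, Z4→Ryde 3·14=42, Z5→Joliet 4·17=68, Z6→Ryde 4·21=84, Z7→Ryde 6·11=66, Z8→Joliet 4·16=64. Service 600; fixed 287; total 887.
{Joliet, Ryde, Milton}: service 576 + fixed 378 = 954
{Norris, Joliet, Ryde}: Z1→Joliet 4·24=96, Z2→Joliet 6·16=96, Z3→Norris 5·12=60, Z4→Ryde 3·14=42, Z5→Joliet 4·17=68, Z6→Ryde 4·21=84, Z7→Ryde 6·11=66, Z8→Joliet 4·16=64. Service 576; fixed 397; total 973.
{Largo, Norris, Joliet, Ryde, Milton, Irby}: Z1→Joliet 4·24=96, Z2→Largo 6·16=96, Z3→Norris 5·12=60, Z4→Ryde 3·14=42, Z5→Irby 2·17=34, Z6→Ryde 4·21=84, Z7→Largo 6·11=66, Z8→Joliet 4·16=64. Service 542; fixed 762; total 1304.
No other subset beats 887.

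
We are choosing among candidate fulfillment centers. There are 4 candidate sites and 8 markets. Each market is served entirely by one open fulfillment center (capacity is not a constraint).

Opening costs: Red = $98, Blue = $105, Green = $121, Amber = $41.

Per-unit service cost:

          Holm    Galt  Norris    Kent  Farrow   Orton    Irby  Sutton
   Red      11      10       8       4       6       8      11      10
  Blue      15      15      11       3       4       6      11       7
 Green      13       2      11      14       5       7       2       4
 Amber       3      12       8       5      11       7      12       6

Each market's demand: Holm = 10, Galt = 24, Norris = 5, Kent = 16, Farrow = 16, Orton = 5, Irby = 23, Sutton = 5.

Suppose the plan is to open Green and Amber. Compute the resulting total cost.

Each market is assigned to its cheapest site among the open ones.
{Green, Amber}: Holm→Amber 3·10=30, Galt→Green 2·24=48, Norris→Amber 8·5=40, Kent→Amber 5·16=80, Farrow→Green 5·16=80, Orton→Green 7·5=35, Irby→Green 2·23=46, Sutton→Green 4·5=20. Service 379; fixed 162; total 541.

Total cost: 541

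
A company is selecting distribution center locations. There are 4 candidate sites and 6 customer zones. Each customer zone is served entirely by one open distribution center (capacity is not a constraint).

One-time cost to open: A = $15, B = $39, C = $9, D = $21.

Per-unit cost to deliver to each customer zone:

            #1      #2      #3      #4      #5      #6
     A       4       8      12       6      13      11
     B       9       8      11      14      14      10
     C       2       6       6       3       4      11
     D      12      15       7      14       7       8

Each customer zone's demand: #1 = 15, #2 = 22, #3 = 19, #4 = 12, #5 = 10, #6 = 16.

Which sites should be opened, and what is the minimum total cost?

Open C and D; minimum total cost 510.

For any fixed open set, each customer zone goes to its cheapest open site; total = fixed + service.
{C, D}: #1→C 2·15=30, #2→C 6·22=132, #3→C 6·19=114, #4→C 3·12=36, #5→C 4·10=40, #6→D 8·16=128. Service 480; fixed 30; total 510.
{A, C, D}: service 480 + fixed 45 = 525
{C}: #1→C 2·15=30, #2→C 6·22=132, #3→C 6·19=114, #4→C 3·12=36, #5→C 4·10=40, #6→C 11·16=176. Service 528; fixed 9; total 537.
{A, B, C, D}: service 480 + fixed 84 = 564
No other subset beats 510.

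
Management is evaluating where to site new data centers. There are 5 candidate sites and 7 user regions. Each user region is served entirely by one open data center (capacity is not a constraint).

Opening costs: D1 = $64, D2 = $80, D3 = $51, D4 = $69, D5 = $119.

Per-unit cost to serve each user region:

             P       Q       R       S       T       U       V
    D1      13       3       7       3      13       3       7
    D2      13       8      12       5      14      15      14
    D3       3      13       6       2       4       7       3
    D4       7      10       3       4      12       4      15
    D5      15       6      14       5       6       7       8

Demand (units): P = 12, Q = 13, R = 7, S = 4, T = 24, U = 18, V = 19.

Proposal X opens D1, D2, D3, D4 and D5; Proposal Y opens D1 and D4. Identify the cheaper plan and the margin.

Proposal X is cheaper by 70.

Proposal X: {D1, D2, D3, D4, D5}: P→D3 3·12=36, Q→D1 3·13=39, R→D4 3·7=21, S→D3 2·4=8, T→D3 4·24=96, U→D1 3·18=54, V→D3 3·19=57. Service 311; fixed 383; total 694.
Proposal Y: {D1, D4}: P→D4 7·12=84, Q→D1 3·13=39, R→D4 3·7=21, S→D1 3·4=12, T→D4 12·24=288, U→D1 3·18=54, V→D1 7·19=133. Service 631; fixed 133; total 764.
Difference: |694 − 764| = 70.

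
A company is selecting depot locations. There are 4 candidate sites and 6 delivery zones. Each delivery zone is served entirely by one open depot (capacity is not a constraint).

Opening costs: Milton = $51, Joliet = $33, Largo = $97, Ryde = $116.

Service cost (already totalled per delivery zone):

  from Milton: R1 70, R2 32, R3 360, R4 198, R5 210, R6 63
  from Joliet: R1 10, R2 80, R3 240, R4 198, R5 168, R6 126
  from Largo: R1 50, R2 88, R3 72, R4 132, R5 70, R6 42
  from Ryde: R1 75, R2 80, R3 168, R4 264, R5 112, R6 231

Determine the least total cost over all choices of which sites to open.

Minimum total cost: 536

For any fixed open set, each delivery zone goes to its cheapest open site; total = fixed + service.
{Joliet, Largo}: R1→Joliet 10, R2→Joliet 80, R3→Largo 72, R4→Largo 132, R5→Largo 70, R6→Largo 42. Service 406; fixed 130; total 536.
{Milton, Joliet, Largo}: service 358 + fixed 181 = 539
{Milton, Largo}: service 398 + fixed 148 = 546
{Milton, Joliet, Largo, Ryde}: R1→Joliet 10, R2→Milton 32, R3→Largo 72, R4→Largo 132, R5→Largo 70, R6→Largo 42. Service 358; fixed 297; total 655.
(All 15 nonempty subsets were checked; Joliet and Largo is lowest.)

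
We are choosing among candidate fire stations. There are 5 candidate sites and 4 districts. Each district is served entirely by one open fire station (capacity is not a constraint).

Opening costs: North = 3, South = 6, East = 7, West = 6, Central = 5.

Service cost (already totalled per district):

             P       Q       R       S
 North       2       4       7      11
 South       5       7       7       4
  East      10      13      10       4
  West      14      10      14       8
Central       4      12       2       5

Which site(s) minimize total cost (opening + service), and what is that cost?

For any fixed open set, each district goes to its cheapest open site; total = fixed + service.
{North, Central}: P→North 2, Q→North 4, R→Central 2, S→Central 5. Service 13; fixed 8; total 21.
{North, South}: service 17 + fixed 9 = 26
{North, South, Central}: service 12 + fixed 14 = 26
{North, South, East, West, Central}: P→North 2, Q→North 4, R→Central 2, S→South 4. Service 12; fixed 27; total 39.
No other subset beats 21.

Open North and Central; minimum total cost 21.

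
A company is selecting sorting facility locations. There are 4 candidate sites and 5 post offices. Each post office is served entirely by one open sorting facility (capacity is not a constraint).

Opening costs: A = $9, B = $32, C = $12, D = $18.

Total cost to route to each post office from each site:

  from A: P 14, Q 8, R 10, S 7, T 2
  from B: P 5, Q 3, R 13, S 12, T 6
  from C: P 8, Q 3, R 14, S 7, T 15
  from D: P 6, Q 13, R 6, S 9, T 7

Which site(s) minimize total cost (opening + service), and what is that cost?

Open A only; minimum total cost 50.

For any fixed open set, each post office goes to its cheapest open site; total = fixed + service.
{A}: P→A 14, Q→A 8, R→A 10, S→A 7, T→A 2. Service 41; fixed 9; total 50.
{A, C}: service 30 + fixed 21 = 51
{A, D}: P→D 6, Q→A 8, R→D 6, S→A 7, T→A 2. Service 29; fixed 27; total 56.
{A, B, C, D}: P→B 5, Q→B 3, R→D 6, S→A 7, T→A 2. Service 23; fixed 71; total 94.
(All 15 nonempty subsets were checked; A only is lowest.)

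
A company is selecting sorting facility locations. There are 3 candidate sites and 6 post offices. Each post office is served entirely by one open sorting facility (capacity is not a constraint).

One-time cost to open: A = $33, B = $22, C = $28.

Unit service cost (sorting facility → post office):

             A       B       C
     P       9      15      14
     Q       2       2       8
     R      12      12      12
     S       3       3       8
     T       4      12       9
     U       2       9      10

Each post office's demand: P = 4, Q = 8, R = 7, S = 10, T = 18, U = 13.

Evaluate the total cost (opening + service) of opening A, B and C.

Each post office is assigned to its cheapest site among the open ones.
{A, B, C}: P→A 9·4=36, Q→A 2·8=16, R→A 12·7=84, S→A 3·10=30, T→A 4·18=72, U→A 2·13=26. Service 264; fixed 83; total 347.

Total cost: 347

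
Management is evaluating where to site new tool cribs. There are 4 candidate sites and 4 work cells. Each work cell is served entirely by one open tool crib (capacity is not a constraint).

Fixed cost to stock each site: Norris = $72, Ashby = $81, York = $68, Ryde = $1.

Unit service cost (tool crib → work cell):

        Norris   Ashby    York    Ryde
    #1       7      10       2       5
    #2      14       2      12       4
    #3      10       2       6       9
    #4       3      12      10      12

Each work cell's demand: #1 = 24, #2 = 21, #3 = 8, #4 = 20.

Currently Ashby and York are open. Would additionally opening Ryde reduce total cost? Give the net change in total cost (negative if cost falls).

No — net change +1 (cost rises by 1).

Current service cost with {Ashby, York}: 306.
Adding Ryde: each work cell re-picks its cheapest; new service cost 306, saving 0.
Extra fixed cost: 1. Net change = 1 − 0 = 1.
(Totals: 455 → 456.)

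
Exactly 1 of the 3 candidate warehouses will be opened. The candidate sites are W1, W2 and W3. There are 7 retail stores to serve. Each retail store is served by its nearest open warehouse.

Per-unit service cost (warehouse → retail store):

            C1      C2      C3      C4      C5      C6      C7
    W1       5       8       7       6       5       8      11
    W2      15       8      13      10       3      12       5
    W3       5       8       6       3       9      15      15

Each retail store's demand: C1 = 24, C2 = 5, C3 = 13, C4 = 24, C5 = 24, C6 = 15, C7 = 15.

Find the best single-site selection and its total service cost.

With exactly 1 open, each retail store uses its cheapest among the chosen.
{W1}: C1→W1 5·24=120, C2→W1 8·5=40, C3→W1 7·13=91, C4→W1 6·24=144, C5→W1 5·24=120, C6→W1 8·15=120, C7→W1 11·15=165. Service cost 800.
{W3}: service cost 976
{W2}: service cost 1136
Among all 3 size-1 choices, {W1} is lowest.

Choose W1 only; total service cost 800.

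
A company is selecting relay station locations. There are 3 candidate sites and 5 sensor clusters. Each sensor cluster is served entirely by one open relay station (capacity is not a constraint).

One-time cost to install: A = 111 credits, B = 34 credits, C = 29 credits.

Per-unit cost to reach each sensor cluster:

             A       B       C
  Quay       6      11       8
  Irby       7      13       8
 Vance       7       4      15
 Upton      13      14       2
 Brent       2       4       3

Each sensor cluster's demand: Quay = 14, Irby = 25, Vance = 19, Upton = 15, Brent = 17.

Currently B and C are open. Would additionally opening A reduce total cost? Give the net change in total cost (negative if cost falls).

Current service cost with {B, C}: 469.
Adding A: each sensor cluster re-picks its cheapest; new service cost 399, saving 70.
Extra fixed cost: 111. Net change = 111 − 70 = 41.
(Totals: 532 → 573.)

No — net change +41 (cost rises by 41).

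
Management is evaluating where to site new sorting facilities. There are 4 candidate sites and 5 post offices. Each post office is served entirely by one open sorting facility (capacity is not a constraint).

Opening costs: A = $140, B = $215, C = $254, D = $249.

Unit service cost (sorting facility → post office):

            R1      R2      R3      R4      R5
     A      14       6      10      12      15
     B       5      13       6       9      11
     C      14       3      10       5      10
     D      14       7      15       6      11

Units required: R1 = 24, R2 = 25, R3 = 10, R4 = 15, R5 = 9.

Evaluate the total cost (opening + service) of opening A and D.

Total cost: 1164

Each post office is assigned to its cheapest site among the open ones.
{A, D}: R1→A 14·24=336, R2→A 6·25=150, R3→A 10·10=100, R4→D 6·15=90, R5→D 11·9=99. Service 775; fixed 389; total 1164.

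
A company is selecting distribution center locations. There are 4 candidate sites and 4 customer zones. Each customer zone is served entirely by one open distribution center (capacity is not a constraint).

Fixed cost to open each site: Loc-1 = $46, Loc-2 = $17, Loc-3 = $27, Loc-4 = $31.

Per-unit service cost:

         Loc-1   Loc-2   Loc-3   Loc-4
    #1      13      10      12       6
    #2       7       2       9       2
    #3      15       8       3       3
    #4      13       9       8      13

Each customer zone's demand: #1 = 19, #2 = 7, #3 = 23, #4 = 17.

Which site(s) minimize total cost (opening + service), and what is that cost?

For any fixed open set, each customer zone goes to its cheapest open site; total = fixed + service.
{Loc-3, Loc-4}: #1→Loc-4 6·19=114, #2→Loc-4 2·7=14, #3→Loc-3 3·23=69, #4→Loc-3 8·17=136. Service 333; fixed 58; total 391.
{Loc-2, Loc-4}: service 350 + fixed 48 = 398
{Loc-2, Loc-3, Loc-4}: #1→Loc-4 6·19=114, #2→Loc-2 2·7=14, #3→Loc-3 3·23=69, #4→Loc-3 8·17=136. Service 333; fixed 75; total 408.
{Loc-1, Loc-2, Loc-3, Loc-4}: service 333 + fixed 121 = 454
No other subset beats 391.

Open Loc-3 and Loc-4; minimum total cost 391.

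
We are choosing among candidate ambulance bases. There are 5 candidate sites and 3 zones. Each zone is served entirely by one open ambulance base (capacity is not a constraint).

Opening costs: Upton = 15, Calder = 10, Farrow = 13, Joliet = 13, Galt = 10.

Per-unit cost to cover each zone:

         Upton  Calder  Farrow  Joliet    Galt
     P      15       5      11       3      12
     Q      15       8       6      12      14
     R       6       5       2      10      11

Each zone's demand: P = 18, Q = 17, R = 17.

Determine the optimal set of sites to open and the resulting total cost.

Open Farrow and Joliet; minimum total cost 216.

For any fixed open set, each zone goes to its cheapest open site; total = fixed + service.
{Farrow, Joliet}: P→Joliet 3·18=54, Q→Farrow 6·17=102, R→Farrow 2·17=34. Service 190; fixed 26; total 216.
{Calder, Farrow, Joliet}: service 190 + fixed 36 = 226
{Farrow, Joliet, Galt}: service 190 + fixed 36 = 226
{Upton, Calder, Farrow, Joliet, Galt}: service 190 + fixed 61 = 251
No other subset beats 216.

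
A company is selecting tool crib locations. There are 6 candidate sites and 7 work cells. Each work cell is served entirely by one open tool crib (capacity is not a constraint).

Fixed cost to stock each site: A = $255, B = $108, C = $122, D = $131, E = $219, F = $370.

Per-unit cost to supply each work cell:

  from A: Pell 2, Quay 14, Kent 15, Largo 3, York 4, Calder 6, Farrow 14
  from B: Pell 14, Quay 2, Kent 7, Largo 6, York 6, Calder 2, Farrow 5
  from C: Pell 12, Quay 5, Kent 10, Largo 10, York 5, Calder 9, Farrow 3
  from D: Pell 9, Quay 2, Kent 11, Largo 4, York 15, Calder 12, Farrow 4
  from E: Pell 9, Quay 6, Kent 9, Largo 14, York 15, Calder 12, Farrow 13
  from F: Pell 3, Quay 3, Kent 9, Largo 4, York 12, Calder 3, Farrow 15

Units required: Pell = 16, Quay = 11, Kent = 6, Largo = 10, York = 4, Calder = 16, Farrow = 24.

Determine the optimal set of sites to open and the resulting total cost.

Open B only; minimum total cost 632.

For any fixed open set, each work cell goes to its cheapest open site; total = fixed + service.
{B}: Pell→B 14·16=224, Quay→B 2·11=22, Kent→B 7·6=42, Largo→B 6·10=60, York→B 6·4=24, Calder→B 2·16=32, Farrow→B 5·24=120. Service 524; fixed 108; total 632.
{B, D}: service 400 + fixed 239 = 639
{A, B}: service 294 + fixed 363 = 657
{A, B, C, D, E, F}: service 246 + fixed 1205 = 1451
No other subset beats 632.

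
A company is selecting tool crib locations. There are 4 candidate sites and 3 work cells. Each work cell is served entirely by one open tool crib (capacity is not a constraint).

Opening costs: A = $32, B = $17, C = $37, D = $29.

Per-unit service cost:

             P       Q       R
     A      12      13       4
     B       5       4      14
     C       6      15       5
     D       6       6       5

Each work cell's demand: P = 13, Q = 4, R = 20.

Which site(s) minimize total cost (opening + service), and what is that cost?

For any fixed open set, each work cell goes to its cheapest open site; total = fixed + service.
{A, B}: P→B 5·13=65, Q→B 4·4=16, R→A 4·20=80. Service 161; fixed 49; total 210.
{B, D}: P→B 5·13=65, Q→B 4·4=16, R→D 5·20=100. Service 181; fixed 46; total 227.
{D}: P→D 6·13=78, Q→D 6·4=24, R→D 5·20=100. Service 202; fixed 29; total 231.
{A, B, C, D}: service 161 + fixed 115 = 276
No other subset beats 210.

Open A and B; minimum total cost 210.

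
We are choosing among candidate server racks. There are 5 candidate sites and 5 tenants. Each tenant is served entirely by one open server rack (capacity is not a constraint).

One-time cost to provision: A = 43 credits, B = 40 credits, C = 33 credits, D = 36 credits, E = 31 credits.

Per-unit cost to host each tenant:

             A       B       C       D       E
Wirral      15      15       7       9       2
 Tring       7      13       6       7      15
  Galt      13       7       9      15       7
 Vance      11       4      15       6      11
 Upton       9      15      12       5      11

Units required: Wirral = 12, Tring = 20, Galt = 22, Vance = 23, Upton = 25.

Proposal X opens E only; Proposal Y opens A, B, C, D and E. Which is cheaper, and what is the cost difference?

Proposal Y is cheaper by 339.

Proposal X: {E}: Wirral→E 2·12=24, Tring→E 15·20=300, Galt→E 7·22=154, Vance→E 11·23=253, Upton→E 11·25=275. Service 1006; fixed 31; total 1037.
Proposal Y: {A, B, C, D, E}: Wirral→E 2·12=24, Tring→C 6·20=120, Galt→B 7·22=154, Vance→B 4·23=92, Upton→D 5·25=125. Service 515; fixed 183; total 698.
Difference: |1037 − 698| = 339.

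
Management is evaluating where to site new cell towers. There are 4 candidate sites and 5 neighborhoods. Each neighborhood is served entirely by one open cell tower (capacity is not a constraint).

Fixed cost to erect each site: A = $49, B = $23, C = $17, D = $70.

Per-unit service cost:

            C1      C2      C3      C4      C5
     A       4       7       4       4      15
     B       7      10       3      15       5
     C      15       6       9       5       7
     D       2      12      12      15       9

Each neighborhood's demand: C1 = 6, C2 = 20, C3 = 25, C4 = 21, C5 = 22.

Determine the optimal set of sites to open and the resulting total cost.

Open B and C; minimum total cost 492.

For any fixed open set, each neighborhood goes to its cheapest open site; total = fixed + service.
{B, C}: C1→B 7·6=42, C2→C 6·20=120, C3→B 3·25=75, C4→C 5·21=105, C5→B 5·22=110. Service 452; fixed 40; total 492.
{A, B, C}: service 413 + fixed 89 = 502
{A, B}: C1→A 4·6=24, C2→A 7·20=140, C3→B 3·25=75, C4→A 4·21=84, C5→B 5·22=110. Service 433; fixed 72; total 505.
{A, B, C, D}: service 401 + fixed 159 = 560
No other subset beats 492.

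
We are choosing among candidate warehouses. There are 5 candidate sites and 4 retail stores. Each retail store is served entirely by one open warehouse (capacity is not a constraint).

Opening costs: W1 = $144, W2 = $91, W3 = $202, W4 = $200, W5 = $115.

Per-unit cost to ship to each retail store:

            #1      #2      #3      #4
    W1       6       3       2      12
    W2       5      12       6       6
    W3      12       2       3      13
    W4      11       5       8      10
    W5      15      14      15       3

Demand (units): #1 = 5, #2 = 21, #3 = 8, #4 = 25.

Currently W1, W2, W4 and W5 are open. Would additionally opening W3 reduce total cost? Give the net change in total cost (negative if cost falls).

No — net change +181 (cost rises by 181).

Current service cost with {W1, W2, W4, W5}: 179.
Adding W3: each retail store re-picks its cheapest; new service cost 158, saving 21.
Extra fixed cost: 202. Net change = 202 − 21 = 181.
(Totals: 729 → 910.)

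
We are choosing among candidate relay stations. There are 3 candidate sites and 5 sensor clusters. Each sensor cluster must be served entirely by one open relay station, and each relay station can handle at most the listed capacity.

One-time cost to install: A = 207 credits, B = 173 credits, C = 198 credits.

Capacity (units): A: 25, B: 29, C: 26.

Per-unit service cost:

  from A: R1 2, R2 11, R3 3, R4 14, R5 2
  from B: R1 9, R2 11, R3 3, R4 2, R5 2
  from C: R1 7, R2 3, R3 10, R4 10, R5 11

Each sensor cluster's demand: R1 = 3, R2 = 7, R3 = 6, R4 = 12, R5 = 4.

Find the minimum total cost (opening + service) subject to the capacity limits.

Minimum total cost: 463

Open {B, C}: R1→C 7·3=21, R2→C 3·7=21, R3→B 3·6=18, R4→B 2·12=24, R5→B 2·4=8.
Loads: B carries 22/29, C carries 10/26. Service 92; fixed 371; total 463.
Next best feasible plan costs 469.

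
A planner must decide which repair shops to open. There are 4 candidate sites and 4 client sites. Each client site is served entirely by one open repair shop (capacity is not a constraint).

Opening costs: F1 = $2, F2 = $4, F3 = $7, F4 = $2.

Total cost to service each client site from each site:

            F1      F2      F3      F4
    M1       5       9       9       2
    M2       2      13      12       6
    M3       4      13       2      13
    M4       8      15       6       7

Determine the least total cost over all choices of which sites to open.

For any fixed open set, each client site goes to its cheapest open site; total = fixed + service.
{F1, F4}: M1→F4 2, M2→F1 2, M3→F1 4, M4→F4 7. Service 15; fixed 4; total 19.
{F1}: M1→F1 5, M2→F1 2, M3→F1 4, M4→F1 8. Service 19; fixed 2; total 21.
{F1, F2, F4}: M1→F4 2, M2→F1 2, M3→F1 4, M4→F4 7. Service 15; fixed 8; total 23.
{F1, F2, F3, F4}: service 12 + fixed 15 = 27
No other subset beats 19.

Minimum total cost: 19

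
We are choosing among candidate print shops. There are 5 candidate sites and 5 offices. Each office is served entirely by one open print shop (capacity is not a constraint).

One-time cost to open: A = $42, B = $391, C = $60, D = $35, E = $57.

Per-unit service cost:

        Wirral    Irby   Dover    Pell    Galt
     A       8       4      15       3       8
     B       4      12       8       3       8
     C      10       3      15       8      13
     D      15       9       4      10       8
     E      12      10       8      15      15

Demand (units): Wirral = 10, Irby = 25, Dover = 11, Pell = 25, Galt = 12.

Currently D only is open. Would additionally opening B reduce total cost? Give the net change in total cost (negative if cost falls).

No — net change +106 (cost rises by 106).

Current service cost with {D}: 765.
Adding B: each office re-picks its cheapest; new service cost 480, saving 285.
Extra fixed cost: 391. Net change = 391 − 285 = 106.
(Totals: 800 → 906.)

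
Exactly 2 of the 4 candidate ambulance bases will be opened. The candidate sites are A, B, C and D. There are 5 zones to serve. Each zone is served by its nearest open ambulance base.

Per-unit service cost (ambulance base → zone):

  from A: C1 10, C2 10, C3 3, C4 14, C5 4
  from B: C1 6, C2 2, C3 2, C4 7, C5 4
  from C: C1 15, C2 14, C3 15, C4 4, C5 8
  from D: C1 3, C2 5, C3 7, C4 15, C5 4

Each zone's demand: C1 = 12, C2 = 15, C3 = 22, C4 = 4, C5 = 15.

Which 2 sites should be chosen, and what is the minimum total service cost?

With exactly 2 open, each zone uses its cheapest among the chosen.
{B, D}: C1→D 3·12=36, C2→B 2·15=30, C3→B 2·22=44, C4→B 7·4=28, C5→B 4·15=60. Service cost 198.
{B, C}: service cost 222
{A, B}: service cost 234
Among all 6 size-2 choices, {B, D} is lowest.

Choose B and D; total service cost 198.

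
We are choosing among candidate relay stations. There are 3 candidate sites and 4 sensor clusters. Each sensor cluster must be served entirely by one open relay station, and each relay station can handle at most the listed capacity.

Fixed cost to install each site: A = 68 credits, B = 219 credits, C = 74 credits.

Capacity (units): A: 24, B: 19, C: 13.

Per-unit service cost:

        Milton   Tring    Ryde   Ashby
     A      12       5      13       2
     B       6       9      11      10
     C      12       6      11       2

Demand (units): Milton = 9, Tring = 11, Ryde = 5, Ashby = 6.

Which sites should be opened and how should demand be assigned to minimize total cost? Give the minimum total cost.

Open {A, C}: Milton→A 12·9=108, Tring→A 5·11=55, Ryde→C 11·5=55, Ashby→C 2·6=12.
Loads: A carries 20/24, C carries 11/13. Service 230; fixed 142; total 372.
Next best feasible plan costs 382.

Minimum total cost: 372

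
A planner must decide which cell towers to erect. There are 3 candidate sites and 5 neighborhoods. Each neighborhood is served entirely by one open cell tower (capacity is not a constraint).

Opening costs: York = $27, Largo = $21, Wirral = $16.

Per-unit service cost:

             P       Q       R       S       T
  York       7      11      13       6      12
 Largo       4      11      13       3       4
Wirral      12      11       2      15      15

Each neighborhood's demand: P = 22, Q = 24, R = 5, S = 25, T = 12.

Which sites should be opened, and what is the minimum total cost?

For any fixed open set, each neighborhood goes to its cheapest open site; total = fixed + service.
{Largo, Wirral}: P→Largo 4·22=88, Q→Largo 11·24=264, R→Wirral 2·5=10, S→Largo 3·25=75, T→Largo 4·12=48. Service 485; fixed 37; total 522.
{York, Largo, Wirral}: service 485 + fixed 64 = 549
{Largo}: service 540 + fixed 21 = 561
{Wirral}: service 1093 + fixed 16 = 1109
(All 7 nonempty subsets were checked; Largo and Wirral is lowest.)

Open Largo and Wirral; minimum total cost 522.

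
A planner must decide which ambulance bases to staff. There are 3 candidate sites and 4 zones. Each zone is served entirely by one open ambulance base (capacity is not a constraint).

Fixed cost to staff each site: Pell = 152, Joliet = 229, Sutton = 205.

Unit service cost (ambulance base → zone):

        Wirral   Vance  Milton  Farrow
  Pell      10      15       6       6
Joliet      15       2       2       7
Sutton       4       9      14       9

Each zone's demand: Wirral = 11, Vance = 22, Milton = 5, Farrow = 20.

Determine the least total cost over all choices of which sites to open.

For any fixed open set, each zone goes to its cheapest open site; total = fixed + service.
{Joliet}: Wirral→Joliet 15·11=165, Vance→Joliet 2·22=44, Milton→Joliet 2·5=10, Farrow→Joliet 7·20=140. Service 359; fixed 229; total 588.
{Pell, Joliet}: service 284 + fixed 381 = 665
{Joliet, Sutton}: service 238 + fixed 434 = 672
{Pell, Joliet, Sutton}: service 218 + fixed 586 = 804
No other subset beats 588.

Minimum total cost: 588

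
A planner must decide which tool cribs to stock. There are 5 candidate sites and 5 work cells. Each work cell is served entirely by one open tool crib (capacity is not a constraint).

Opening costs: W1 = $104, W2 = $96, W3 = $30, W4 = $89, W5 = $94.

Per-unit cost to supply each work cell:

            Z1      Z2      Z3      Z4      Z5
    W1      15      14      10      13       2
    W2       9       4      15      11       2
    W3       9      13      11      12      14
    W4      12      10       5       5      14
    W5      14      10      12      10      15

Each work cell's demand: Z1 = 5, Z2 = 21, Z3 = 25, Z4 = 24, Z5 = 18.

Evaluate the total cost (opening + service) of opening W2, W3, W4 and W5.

Each work cell is assigned to its cheapest site among the open ones.
{W2, W3, W4, W5}: Z1→W2 9·5=45, Z2→W2 4·21=84, Z3→W4 5·25=125, Z4→W4 5·24=120, Z5→W2 2·18=36. Service 410; fixed 309; total 719.

Total cost: 719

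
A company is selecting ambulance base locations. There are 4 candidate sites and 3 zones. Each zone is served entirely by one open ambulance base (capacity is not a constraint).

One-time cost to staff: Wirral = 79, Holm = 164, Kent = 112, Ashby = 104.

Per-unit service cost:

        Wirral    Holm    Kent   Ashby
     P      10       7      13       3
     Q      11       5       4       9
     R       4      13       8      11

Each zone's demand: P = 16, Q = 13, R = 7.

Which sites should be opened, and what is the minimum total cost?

For any fixed open set, each zone goes to its cheapest open site; total = fixed + service.
{Ashby}: P→Ashby 3·16=48, Q→Ashby 9·13=117, R→Ashby 11·7=77. Service 242; fixed 104; total 346.
{Kent, Ashby}: service 156 + fixed 216 = 372
{Wirral, Ashby}: service 193 + fixed 183 = 376
{Wirral, Holm, Kent, Ashby}: service 128 + fixed 459 = 587
(All 15 nonempty subsets were checked; Ashby only is lowest.)

Open Ashby only; minimum total cost 346.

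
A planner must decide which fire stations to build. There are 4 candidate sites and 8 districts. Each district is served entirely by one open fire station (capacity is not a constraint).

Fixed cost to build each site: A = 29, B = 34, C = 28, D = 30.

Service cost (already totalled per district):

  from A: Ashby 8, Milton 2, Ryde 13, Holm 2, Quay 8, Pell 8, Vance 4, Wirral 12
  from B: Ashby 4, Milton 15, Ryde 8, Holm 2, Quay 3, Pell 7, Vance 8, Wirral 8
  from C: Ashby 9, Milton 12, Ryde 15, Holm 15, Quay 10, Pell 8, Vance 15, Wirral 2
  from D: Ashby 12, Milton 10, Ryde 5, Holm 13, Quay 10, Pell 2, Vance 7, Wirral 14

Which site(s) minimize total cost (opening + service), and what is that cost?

For any fixed open set, each district goes to its cheapest open site; total = fixed + service.
{A}: Ashby→A 8, Milton→A 2, Ryde→A 13, Holm→A 2, Quay→A 8, Pell→A 8, Vance→A 4, Wirral→A 12. Service 57; fixed 29; total 86.
{B}: Ashby→B 4, Milton→B 15, Ryde→B 8, Holm→B 2, Quay→B 3, Pell→B 7, Vance→B 8, Wirral→B 8. Service 55; fixed 34; total 89.
{A, B}: service 38 + fixed 63 = 101
{A, B, C, D}: service 24 + fixed 121 = 145
No other subset beats 86.

Open A only; minimum total cost 86.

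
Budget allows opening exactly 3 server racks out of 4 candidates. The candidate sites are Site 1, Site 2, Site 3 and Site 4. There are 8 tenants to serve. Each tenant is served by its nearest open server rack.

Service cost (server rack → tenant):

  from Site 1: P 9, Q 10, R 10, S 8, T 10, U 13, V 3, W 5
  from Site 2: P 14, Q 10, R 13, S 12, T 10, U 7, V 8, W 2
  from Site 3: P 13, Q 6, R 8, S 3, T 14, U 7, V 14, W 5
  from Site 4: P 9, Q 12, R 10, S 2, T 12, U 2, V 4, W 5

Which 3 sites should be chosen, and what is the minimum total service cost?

With exactly 3 open, each tenant uses its cheapest among the chosen.
{Site 2, Site 3, Site 4}: P→Site 4 9, Q→Site 3 6, R→Site 3 8, S→Site 4 2, T→Site 2 10, U→Site 4 2, V→Site 4 4, W→Site 2 2. Service cost 43.
{Site 1, Site 3, Site 4}: service cost 45
{Site 1, Site 2, Site 3}: service cost 48
Among all 4 size-3 choices, {Site 2, Site 3, Site 4} is lowest.

Choose Site 2, Site 3 and Site 4; total service cost 43.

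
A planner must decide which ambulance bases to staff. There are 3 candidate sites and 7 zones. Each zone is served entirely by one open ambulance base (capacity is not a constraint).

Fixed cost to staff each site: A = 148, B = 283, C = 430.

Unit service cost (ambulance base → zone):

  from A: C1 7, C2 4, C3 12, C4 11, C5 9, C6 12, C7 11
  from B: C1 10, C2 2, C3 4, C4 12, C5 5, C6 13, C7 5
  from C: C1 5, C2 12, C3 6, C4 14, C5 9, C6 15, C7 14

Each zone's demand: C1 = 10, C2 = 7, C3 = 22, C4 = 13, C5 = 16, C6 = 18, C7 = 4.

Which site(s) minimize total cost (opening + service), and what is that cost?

For any fixed open set, each zone goes to its cheapest open site; total = fixed + service.
{B}: C1→B 10·10=100, C2→B 2·7=14, C3→B 4·22=88, C4→B 12·13=156, C5→B 5·16=80, C6→B 13·18=234, C7→B 5·4=20. Service 692; fixed 283; total 975.
{A}: C1→A 7·10=70, C2→A 4·7=28, C3→A 12·22=264, C4→A 11·13=143, C5→A 9·16=144, C6→A 12·18=216, C7→A 11·4=44. Service 909; fixed 148; total 1057.
{A, B}: C1→A 7·10=70, C2→B 2·7=14, C3→B 4·22=88, C4→A 11·13=143, C5→B 5·16=80, C6→A 12·18=216, C7→B 5·4=20. Service 631; fixed 431; total 1062.
{A, B, C}: service 611 + fixed 861 = 1472
No other subset beats 975.

Open B only; minimum total cost 975.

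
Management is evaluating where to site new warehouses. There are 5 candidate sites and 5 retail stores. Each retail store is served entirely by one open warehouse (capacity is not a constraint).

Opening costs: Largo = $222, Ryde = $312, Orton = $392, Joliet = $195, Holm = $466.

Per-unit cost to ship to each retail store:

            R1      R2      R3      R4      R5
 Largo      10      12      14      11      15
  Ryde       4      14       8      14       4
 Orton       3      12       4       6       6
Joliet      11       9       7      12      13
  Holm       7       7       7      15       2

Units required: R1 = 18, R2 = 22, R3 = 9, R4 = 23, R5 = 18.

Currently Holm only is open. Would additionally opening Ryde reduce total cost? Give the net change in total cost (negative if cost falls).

No — net change +235 (cost rises by 235).

Current service cost with {Holm}: 724.
Adding Ryde: each retail store re-picks its cheapest; new service cost 647, saving 77.
Extra fixed cost: 312. Net change = 312 − 77 = 235.
(Totals: 1190 → 1425.)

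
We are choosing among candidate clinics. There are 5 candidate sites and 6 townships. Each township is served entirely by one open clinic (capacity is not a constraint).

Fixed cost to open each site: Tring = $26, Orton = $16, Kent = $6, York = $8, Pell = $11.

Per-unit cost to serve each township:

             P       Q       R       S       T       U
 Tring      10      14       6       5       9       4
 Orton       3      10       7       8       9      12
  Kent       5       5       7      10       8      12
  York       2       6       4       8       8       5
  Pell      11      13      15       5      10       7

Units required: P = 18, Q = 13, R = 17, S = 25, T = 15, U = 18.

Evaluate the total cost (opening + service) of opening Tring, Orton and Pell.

Total cost: 671

Each township is assigned to its cheapest site among the open ones.
{Tring, Orton, Pell}: P→Orton 3·18=54, Q→Orton 10·13=130, R→Tring 6·17=102, S→Tring 5·25=125, T→Tring 9·15=135, U→Tring 4·18=72. Service 618; fixed 53; total 671.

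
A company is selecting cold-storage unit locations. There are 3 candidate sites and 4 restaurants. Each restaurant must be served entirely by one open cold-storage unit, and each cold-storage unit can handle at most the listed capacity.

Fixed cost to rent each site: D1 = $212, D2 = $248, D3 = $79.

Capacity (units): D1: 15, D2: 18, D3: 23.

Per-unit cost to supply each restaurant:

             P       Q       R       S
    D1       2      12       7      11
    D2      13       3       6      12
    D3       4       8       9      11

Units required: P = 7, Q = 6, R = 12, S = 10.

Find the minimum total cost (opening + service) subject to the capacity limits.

Open {D2, D3}: P→D3 4·7=28, Q→D2 3·6=18, R→D2 6·12=72, S→D3 11·10=110.
Loads: D2 carries 18/18, D3 carries 17/23. Service 228; fixed 327; total 555.
Next best feasible plan costs 561.

Minimum total cost: 555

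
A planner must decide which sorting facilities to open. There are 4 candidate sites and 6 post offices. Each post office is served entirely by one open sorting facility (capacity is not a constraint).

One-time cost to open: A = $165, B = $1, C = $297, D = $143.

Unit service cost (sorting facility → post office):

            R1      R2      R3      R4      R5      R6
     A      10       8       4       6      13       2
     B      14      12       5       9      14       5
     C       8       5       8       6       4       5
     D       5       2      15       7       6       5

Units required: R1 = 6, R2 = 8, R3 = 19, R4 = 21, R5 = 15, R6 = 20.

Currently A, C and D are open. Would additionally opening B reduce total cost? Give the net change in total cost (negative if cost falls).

Current service cost with {A, C, D}: 348.
Adding B: each post office re-picks its cheapest; new service cost 348, saving 0.
Extra fixed cost: 1. Net change = 1 − 0 = 1.
(Totals: 953 → 954.)

No — net change +1 (cost rises by 1).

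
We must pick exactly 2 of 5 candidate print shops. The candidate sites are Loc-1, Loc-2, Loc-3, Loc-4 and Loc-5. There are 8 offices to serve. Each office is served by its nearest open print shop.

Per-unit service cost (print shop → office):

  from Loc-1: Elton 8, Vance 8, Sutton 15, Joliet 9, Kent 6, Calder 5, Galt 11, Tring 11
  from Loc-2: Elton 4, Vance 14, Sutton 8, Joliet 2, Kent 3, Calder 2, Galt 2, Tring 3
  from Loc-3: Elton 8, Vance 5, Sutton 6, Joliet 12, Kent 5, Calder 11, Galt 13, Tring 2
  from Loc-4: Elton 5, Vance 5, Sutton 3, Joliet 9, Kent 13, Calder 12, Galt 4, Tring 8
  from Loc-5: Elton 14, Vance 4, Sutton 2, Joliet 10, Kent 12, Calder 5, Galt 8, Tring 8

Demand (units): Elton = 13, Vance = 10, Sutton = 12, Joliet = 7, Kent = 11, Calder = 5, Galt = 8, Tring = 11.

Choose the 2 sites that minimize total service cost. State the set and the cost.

With exactly 2 open, each office uses its cheapest among the chosen.
{Loc-2, Loc-5}: Elton→Loc-2 4·13=52, Vance→Loc-5 4·10=40, Sutton→Loc-5 2·12=24, Joliet→Loc-2 2·7=14, Kent→Loc-2 3·11=33, Calder→Loc-2 2·5=10, Galt→Loc-2 2·8=16, Tring→Loc-2 3·11=33. Service cost 222.
{Loc-2, Loc-4}: service cost 244
{Loc-2, Loc-3}: service cost 269
Among all 10 size-2 choices, {Loc-2, Loc-5} is lowest.

Choose Loc-2 and Loc-5; total service cost 222.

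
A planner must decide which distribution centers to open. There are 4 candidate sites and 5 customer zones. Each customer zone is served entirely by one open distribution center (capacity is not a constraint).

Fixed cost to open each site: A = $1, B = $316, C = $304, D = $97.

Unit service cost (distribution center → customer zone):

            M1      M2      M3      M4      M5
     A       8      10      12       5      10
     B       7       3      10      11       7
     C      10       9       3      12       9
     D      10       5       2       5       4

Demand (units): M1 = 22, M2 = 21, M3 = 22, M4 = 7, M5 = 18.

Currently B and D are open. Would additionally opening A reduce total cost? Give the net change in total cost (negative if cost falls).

No — net change +1 (cost rises by 1).

Current service cost with {B, D}: 368.
Adding A: each customer zone re-picks its cheapest; new service cost 368, saving 0.
Extra fixed cost: 1. Net change = 1 − 0 = 1.
(Totals: 781 → 782.)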